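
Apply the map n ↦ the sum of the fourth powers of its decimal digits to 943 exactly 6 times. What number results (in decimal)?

943 → 9⁴ + 4⁴ + 3⁴ = 6561 + 256 + 81 = 6898
6898 → 6⁴ + 8⁴ + 9⁴ + 8⁴ = 1296 + 4096 + 6561 + 4096 = 16049
16049 → 1⁴ + 6⁴ + 0⁴ + 4⁴ + 9⁴ = 1 + 1296 + 0 + 256 + 6561 = 8114
8114 → 8⁴ + 1⁴ + 1⁴ + 4⁴ = 4096 + 1 + 1 + 256 = 4354
4354 → 4⁴ + 3⁴ + 5⁴ + 4⁴ = 256 + 81 + 625 + 256 = 1218
1218 → 1⁴ + 2⁴ + 1⁴ + 8⁴ = 1 + 16 + 1 + 4096 = 4114

4114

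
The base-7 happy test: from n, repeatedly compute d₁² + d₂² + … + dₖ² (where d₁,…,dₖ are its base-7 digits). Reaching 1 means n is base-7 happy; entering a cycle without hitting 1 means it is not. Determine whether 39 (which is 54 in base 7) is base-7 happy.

not base-7 happy

39 = (5,4)_7 → 5² + 4² = 25 + 16 = 41
41 = (5,6)_7 → 5² + 6² = 25 + 36 = 61
61 = (1,1,5)_7 → 1² + 1² + 5² = 1 + 1 + 25 = 27
27 = (3,6)_7 → 3² + 6² = 9 + 36 = 45
45 = (6,3)_7 → 6² + 3² = 36 + 9 = 45  — 45 already seen; the sequence cycles without reaching 1.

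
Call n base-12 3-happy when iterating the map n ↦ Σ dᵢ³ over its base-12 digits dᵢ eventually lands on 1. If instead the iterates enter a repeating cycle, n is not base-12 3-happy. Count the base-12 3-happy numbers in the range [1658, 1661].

2

1658: 1658 → 1555 → 2072 → 585 → 793 → 342 → 288 → 8 → 512 → 755 → 1464 → 1008 → 343 → 415 → 1351 → 1136 → 1855 → 1344 → 793  — not base-12 3-happy
1659: 1659 → 1574 → 2339 → 1404 → 1458 → 1217 → 762 → 368 → 736 → 190 → 1028 → 856 → 1520 → 1728 → 1  — base-12 3-happy
1660: 1660 → 1611 → 1366 → 1854 → 1217 → 762 → 368 → 736 → 190 → 1028 → 856 → 1520 → 1728 → 1  — base-12 3-happy
1661: 1661 → 1672 → 1738 → 1001 → 1672  — not base-12 3-happy
base-12 3-happy: 1659, 1660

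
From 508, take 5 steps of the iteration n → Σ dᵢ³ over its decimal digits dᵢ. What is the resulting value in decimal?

496

508 → 5³ + 0³ + 8³ = 637
637 → 6³ + 3³ + 7³ = 586
586 → 5³ + 8³ + 6³ = 853
853 → 8³ + 5³ + 3³ = 664
664 → 6³ + 6³ + 4³ = 496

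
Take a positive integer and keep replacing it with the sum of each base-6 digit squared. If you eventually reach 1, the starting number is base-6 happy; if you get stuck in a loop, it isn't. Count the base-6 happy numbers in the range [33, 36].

1

33: 33 → 34 → 41 → 26 → 20 → 13 → 5 → 25 → 17 → 29 → 41  (repeats 41)
34: 34 → 41 → 26 → 20 → 13 → 5 → 25 → 17 → 29 → 41  (repeats 41)
35: 35 → 50 → 9 → 10 → 17 → 29 → 41 → 26 → 20 → 13 → 5 → 25 → 17  (repeats 17)
36: 36 → 1  (reaches 1)
base-6 happy: 36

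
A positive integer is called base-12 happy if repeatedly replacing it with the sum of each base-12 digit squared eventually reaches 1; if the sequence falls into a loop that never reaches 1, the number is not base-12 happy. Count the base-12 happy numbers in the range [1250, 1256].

1

1250: 1250 → 132 → 121 → 101 → 89 → 74 → 40 → 25 → 5 → 25  — not base-12 happy
1251: 1251 → 137 → 146 → 5 → 25 → 5  — not base-12 happy
1252: 1252 → 144 → 1  — base-12 happy
1253: 1253 → 153 → 82 → 136 → 137 → 146 → 5 → 25 → 5  — not base-12 happy
1254: 1254 → 164 → 66 → 61 → 26 → 8 → 64 → 41 → 34 → 104 → 128 → 164  — not base-12 happy
1255: 1255 → 177 → 86 → 53 → 41 → 34 → 104 → 128 → 164 → 66 → 61 → 26 → 8 → 64 → 41  — not base-12 happy
1256: 1256 → 192 → 17 → 26 → 8 → 64 → 41 → 34 → 104 → 128 → 164 → 66 → 61 → 26  — not base-12 happy
base-12 happy: 1252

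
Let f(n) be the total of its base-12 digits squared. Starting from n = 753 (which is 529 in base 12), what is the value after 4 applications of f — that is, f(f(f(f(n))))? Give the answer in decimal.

753 = (5,2,9)_12 → 5² + 2² + 9² = 25 + 4 + 81 = 110
110 = (9,2)_12 → 9² + 2² = 81 + 4 = 85
85 = (7,1)_12 → 7² + 1² = 49 + 1 = 50
50 = (4,2)_12 → 4² + 2² = 16 + 4 = 20

20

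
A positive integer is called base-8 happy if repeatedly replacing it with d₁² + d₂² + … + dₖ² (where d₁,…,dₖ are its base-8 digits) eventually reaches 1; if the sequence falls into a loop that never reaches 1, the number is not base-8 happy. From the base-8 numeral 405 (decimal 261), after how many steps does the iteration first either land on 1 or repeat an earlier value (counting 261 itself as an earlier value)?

4

261 = (4,0,5)_8 → 4² + 0² + 5² = 16 + 0 + 25 = 41
41 = (5,1)_8 → 5² + 1² = 25 + 1 = 26
26 = (3,2)_8 → 3² + 2² = 9 + 4 = 13
13 = (1,5)_8 → 1² + 5² = 1 + 25 = 26  — 26 repeats.
That took 4 steps.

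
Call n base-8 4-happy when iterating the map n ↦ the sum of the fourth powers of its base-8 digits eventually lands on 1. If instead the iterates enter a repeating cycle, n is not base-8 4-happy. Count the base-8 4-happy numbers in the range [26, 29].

1

26: 26 → 97 → 258 → 272 → 272  — not base-8 4-happy
27: 27 → 162 → 288 → 512 → 1  — base-8 4-happy
28: 28 → 337 → 642 → 33 → 257 → 257  — not base-8 4-happy
29: 29 → 706 → 98 → 273 → 273  — not base-8 4-happy
base-8 4-happy: 27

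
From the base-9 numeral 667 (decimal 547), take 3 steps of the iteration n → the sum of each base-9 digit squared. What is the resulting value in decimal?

45

547 = (6,6,7)_9 → 121
121 = (1,4,4)_9 → 33
33 = (3,6)_9 → 45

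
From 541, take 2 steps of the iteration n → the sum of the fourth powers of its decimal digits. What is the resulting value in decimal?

541 → 5⁴ + 4⁴ + 1⁴ = 625 + 256 + 1 = 882
882 → 8⁴ + 8⁴ + 2⁴ = 4096 + 4096 + 16 = 8208

8208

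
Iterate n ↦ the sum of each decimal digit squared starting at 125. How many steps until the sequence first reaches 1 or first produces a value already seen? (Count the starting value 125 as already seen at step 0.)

14

125 → 1² + 2² + 5² = 30
30 → 3² + 0² = 9
9 → 9² = 81
81 → 8² + 1² = 65
65 → 6² + 5² = 61
61 → 6² + 1² = 37
37 → 3² + 7² = 58
58 → 5² + 8² = 89
89 → 8² + 9² = 145
145 → 1² + 4² + 5² = 42
42 → 4² + 2² = 20
20 → 2² + 0² = 4
4 → 4² = 16
16 → 1² + 6² = 37  — 37 repeats.
That took 14 steps.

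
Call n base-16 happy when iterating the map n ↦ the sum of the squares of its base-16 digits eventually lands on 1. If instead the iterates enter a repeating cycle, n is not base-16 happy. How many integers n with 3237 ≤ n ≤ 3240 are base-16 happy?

1

3237: 3237 → 269 → 170 → 200 → 208 → 169 → 181 → 146 → 85 → 50 → 13 → 169  (repeats 169)
3238: 3238 → 280 → 66 → 20 → 17 → 2 → 4 → 16 → 1  (reaches 1)
3239: 3239 → 293 → 30 → 197 → 169 → 181 → 146 → 85 → 50 → 13 → 169  (repeats 169)
3240: 3240 → 308 → 26 → 101 → 61 → 178 → 125 → 218 → 269 → 170 → 200 → 208 → 169 → 181 → 146 → 85 → 50 → 13 → 169  (repeats 169)
base-16 happy: 3238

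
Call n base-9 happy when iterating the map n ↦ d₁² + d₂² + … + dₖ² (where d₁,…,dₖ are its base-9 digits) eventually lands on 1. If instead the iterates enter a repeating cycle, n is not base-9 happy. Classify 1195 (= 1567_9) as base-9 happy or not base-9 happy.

1195 = (1,5,6,7)_9 → 111
111 = (1,3,3)_9 → 19
19 = (2,1)_9 → 5
5 = (5)_9 → 25
25 = (2,7)_9 → 53
53 = (5,8)_9 → 89
89 = (1,0,8)_9 → 65
65 = (7,2)_9 → 53  — 53 already seen; the sequence cycles without reaching 1.

not base-9 happy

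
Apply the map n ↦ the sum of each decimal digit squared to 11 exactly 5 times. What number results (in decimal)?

58

11 → 2
2 → 4
4 → 16
16 → 37
37 → 58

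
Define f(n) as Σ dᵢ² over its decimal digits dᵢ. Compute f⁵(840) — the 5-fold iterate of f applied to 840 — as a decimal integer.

85

840 → 8² + 4² + 0² = 80
80 → 8² + 0² = 64
64 → 6² + 4² = 52
52 → 5² + 2² = 29
29 → 2² + 9² = 85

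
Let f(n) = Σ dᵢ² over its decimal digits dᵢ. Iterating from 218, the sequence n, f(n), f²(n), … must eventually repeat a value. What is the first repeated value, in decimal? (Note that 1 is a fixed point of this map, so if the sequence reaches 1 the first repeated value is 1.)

218 → 2² + 1² + 8² = 4 + 1 + 64 = 69
69 → 6² + 9² = 36 + 81 = 117
117 → 1² + 1² + 7² = 1 + 1 + 49 = 51
51 → 5² + 1² = 25 + 1 = 26
26 → 2² + 6² = 4 + 36 = 40
40 → 4² + 0² = 16 + 0 = 16
16 → 1² + 6² = 1 + 36 = 37
37 → 3² + 7² = 9 + 49 = 58
58 → 5² + 8² = 25 + 64 = 89
89 → 8² + 9² = 64 + 81 = 145
145 → 1² + 4² + 5² = 1 + 16 + 25 = 42
42 → 4² + 2² = 16 + 4 = 20
20 → 2² + 0² = 4 + 0 = 4
4 → 4² = 16  — 16 already appeared earlier.

16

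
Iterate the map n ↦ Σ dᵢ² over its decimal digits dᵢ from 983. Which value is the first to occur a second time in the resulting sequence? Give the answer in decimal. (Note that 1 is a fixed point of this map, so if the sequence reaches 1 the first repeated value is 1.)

983 → 9² + 8² + 3² = 154
154 → 1² + 5² + 4² = 42
42 → 4² + 2² = 20
20 → 2² + 0² = 4
4 → 4² = 16
16 → 1² + 6² = 37
37 → 3² + 7² = 58
58 → 5² + 8² = 89
89 → 8² + 9² = 145
145 → 1² + 4² + 5² = 42  — 42 already appeared earlier.

42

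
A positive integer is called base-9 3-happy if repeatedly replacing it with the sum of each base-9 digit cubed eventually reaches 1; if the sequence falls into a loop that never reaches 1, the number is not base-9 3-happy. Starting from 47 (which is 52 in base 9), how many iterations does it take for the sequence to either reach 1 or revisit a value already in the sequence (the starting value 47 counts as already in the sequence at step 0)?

3

47 = (5,2)_9 → 5³ + 2³ = 125 + 8 = 133
133 = (1,5,7)_9 → 1³ + 5³ + 7³ = 1 + 125 + 343 = 469
469 = (5,7,1)_9 → 5³ + 7³ + 1³ = 125 + 343 + 1 = 469  — 469 repeats.
That took 3 steps.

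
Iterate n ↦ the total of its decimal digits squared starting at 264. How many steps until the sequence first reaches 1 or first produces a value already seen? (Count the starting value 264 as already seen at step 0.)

11

264 → 2² + 6² + 4² = 56
56 → 5² + 6² = 61
61 → 6² + 1² = 37
37 → 3² + 7² = 58
58 → 5² + 8² = 89
89 → 8² + 9² = 145
145 → 1² + 4² + 5² = 42
42 → 4² + 2² = 20
20 → 2² + 0² = 4
4 → 4² = 16
16 → 1² + 6² = 37  — 37 repeats.
That took 11 steps.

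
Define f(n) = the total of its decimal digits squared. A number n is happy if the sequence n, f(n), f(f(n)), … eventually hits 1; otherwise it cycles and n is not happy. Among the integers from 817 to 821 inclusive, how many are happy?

817: 817 → 114 → 18 → 65 → 61 → 37 → 58 → 89 → 145 → 42 → 20 → 4 → 16 → 37  (repeats 37)
818: 818 → 129 → 86 → 100 → 1  (reaches 1)
819: 819 → 146 → 53 → 34 → 25 → 29 → 85 → 89 → 145 → 42 → 20 → 4 → 16 → 37 → 58 → 89  (repeats 89)
820: 820 → 68 → 100 → 1  (reaches 1)
821: 821 → 69 → 117 → 51 → 26 → 40 → 16 → 37 → 58 → 89 → 145 → 42 → 20 → 4 → 16  (repeats 16)
happy: 818, 820

2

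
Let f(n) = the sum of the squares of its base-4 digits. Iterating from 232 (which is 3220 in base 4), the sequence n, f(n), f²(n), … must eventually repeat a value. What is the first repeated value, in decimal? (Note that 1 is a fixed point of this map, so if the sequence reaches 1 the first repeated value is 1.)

232 = (3,2,2,0)_4 → 3² + 2² + 2² + 0² = 17
17 = (1,0,1)_4 → 1² + 0² + 1² = 2
2 = (2)_4 → 2² = 4
4 = (1,0)_4 → 1² + 0² = 1  — reached the fixed point 1.
1 → 1, so 1 is the first repeated value.

1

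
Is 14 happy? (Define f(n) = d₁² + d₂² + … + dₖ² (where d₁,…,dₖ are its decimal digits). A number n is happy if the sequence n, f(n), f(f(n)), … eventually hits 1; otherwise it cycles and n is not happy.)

not happy

14 → 1² + 4² = 17
17 → 1² + 7² = 50
50 → 5² + 0² = 25
25 → 2² + 5² = 29
29 → 2² + 9² = 85
85 → 8² + 5² = 89
89 → 8² + 9² = 145
145 → 1² + 4² + 5² = 42
42 → 4² + 2² = 20
20 → 2² + 0² = 4
4 → 4² = 16
16 → 1² + 6² = 37
37 → 3² + 7² = 58
58 → 5² + 8² = 89  — 89 already seen; the sequence cycles without reaching 1.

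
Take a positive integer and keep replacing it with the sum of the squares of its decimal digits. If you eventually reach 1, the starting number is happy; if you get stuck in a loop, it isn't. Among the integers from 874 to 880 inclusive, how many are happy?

1

874: 874 → 129 → 86 → 100 → 1  — happy
875: 875 → 138 → 74 → 65 → 61 → 37 → 58 → 89 → 145 → 42 → 20 → 4 → 16 → 37  — not happy
876: 876 → 149 → 98 → 145 → 42 → 20 → 4 → 16 → 37 → 58 → 89 → 145  — not happy
877: 877 → 162 → 41 → 17 → 50 → 25 → 29 → 85 → 89 → 145 → 42 → 20 → 4 → 16 → 37 → 58 → 89  — not happy
878: 878 → 177 → 99 → 162 → 41 → 17 → 50 → 25 → 29 → 85 → 89 → 145 → 42 → 20 → 4 → 16 → 37 → 58 → 89  — not happy
879: 879 → 194 → 98 → 145 → 42 → 20 → 4 → 16 → 37 → 58 → 89 → 145  — not happy
880: 880 → 128 → 69 → 117 → 51 → 26 → 40 → 16 → 37 → 58 → 89 → 145 → 42 → 20 → 4 → 16  — not happy
happy: 874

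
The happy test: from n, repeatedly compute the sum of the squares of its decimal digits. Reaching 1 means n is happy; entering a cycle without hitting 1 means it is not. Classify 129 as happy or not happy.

129 → 1² + 2² + 9² = 86
86 → 8² + 6² = 100
100 → 1² + 0² + 0² = 1  — reached 1.

happy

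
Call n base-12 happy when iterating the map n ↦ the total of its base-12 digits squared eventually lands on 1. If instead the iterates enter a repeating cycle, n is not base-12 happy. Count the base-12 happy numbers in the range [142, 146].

142: 142 → 221 → 62 → 29 → 29  — not base-12 happy
143: 143 → 242 → 69 → 106 → 164 → 66 → 61 → 26 → 8 → 64 → 41 → 34 → 104 → 128 → 164  — not base-12 happy
144: 144 → 1  — base-12 happy
145: 145 → 2 → 4 → 16 → 17 → 26 → 8 → 64 → 41 → 34 → 104 → 128 → 164 → 66 → 61 → 26  — not base-12 happy
146: 146 → 5 → 25 → 5  — not base-12 happy
base-12 happy: 144

1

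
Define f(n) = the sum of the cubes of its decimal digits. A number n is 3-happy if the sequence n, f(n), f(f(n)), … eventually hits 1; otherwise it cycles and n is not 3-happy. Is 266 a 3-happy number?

266 → 440
440 → 128
128 → 521
521 → 134
134 → 92
92 → 737
737 → 713
713 → 371
371 → 371  — 371 already seen; the sequence cycles without reaching 1.

not 3-happy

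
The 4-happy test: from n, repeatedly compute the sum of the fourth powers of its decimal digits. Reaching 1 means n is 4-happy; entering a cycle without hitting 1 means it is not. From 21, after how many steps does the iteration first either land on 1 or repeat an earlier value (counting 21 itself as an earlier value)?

5

21 → 17
17 → 2402
2402 → 288
288 → 8208
8208 → 8208  — 8208 repeats.
That took 5 steps.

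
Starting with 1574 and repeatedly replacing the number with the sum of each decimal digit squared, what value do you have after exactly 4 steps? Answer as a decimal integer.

100

1574 → 1² + 5² + 7² + 4² = 1 + 25 + 49 + 16 = 91
91 → 9² + 1² = 81 + 1 = 82
82 → 8² + 2² = 64 + 4 = 68
68 → 6² + 8² = 36 + 64 = 100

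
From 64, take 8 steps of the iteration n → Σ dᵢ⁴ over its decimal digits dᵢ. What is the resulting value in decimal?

64 → 6⁴ + 4⁴ = 1552
1552 → 1⁴ + 5⁴ + 5⁴ + 2⁴ = 1267
1267 → 1⁴ + 2⁴ + 6⁴ + 7⁴ = 3714
3714 → 3⁴ + 7⁴ + 1⁴ + 4⁴ = 2739
2739 → 2⁴ + 7⁴ + 3⁴ + 9⁴ = 9059
9059 → 9⁴ + 0⁴ + 5⁴ + 9⁴ = 13747
13747 → 1⁴ + 3⁴ + 7⁴ + 4⁴ + 7⁴ = 5140
5140 → 5⁴ + 1⁴ + 4⁴ + 0⁴ = 882

882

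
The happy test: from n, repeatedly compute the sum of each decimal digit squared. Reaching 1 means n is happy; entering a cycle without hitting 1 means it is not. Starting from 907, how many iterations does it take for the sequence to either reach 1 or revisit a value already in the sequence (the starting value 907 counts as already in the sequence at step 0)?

907 → 9² + 0² + 7² = 81 + 0 + 49 = 130
130 → 1² + 3² + 0² = 1 + 9 + 0 = 10
10 → 1² + 0² = 1 + 0 = 1  — reached 1.
That took 3 steps.

3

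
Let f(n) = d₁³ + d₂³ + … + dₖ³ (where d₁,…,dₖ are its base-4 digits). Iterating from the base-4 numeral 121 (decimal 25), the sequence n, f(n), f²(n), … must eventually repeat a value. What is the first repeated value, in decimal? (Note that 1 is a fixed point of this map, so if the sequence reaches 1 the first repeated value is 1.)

25 = (1,2,1)_4 → 1³ + 2³ + 1³ = 10
10 = (2,2)_4 → 2³ + 2³ = 16
16 = (1,0,0)_4 → 1³ + 0³ + 0³ = 1  — reached the fixed point 1.
1 → 1, so 1 is the first repeated value.

1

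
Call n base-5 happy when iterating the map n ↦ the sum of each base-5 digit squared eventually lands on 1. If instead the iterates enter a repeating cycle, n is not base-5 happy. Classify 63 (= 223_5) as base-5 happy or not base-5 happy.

not base-5 happy

63 = (2,2,3)_5 → 2² + 2² + 3² = 17
17 = (3,2)_5 → 3² + 2² = 13
13 = (2,3)_5 → 2² + 3² = 13  — 13 already seen; the sequence cycles without reaching 1.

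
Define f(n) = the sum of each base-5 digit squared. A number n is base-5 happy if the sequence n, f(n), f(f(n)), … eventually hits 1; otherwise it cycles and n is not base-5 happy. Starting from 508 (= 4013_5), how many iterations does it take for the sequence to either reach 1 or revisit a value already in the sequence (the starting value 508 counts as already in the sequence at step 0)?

508 = (4,0,1,3)_5 → 4² + 0² + 1² + 3² = 16 + 0 + 1 + 9 = 26
26 = (1,0,1)_5 → 1² + 0² + 1² = 1 + 0 + 1 = 2
2 = (2)_5 → 2² = 4
4 = (4)_5 → 4² = 16
16 = (3,1)_5 → 3² + 1² = 9 + 1 = 10
10 = (2,0)_5 → 2² + 0² = 4 + 0 = 4  — 4 repeats.
That took 6 steps.

6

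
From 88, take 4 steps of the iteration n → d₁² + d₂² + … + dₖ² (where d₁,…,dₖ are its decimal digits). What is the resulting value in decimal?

51

88 → 8² + 8² = 64 + 64 = 128
128 → 1² + 2² + 8² = 1 + 4 + 64 = 69
69 → 6² + 9² = 36 + 81 = 117
117 → 1² + 1² + 7² = 1 + 1 + 49 = 51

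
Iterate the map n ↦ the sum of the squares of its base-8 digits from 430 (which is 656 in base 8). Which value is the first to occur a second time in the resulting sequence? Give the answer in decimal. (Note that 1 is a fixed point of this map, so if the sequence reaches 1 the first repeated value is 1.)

430 = (6,5,6)_8 → 6² + 5² + 6² = 36 + 25 + 36 = 97
97 = (1,4,1)_8 → 1² + 4² + 1² = 1 + 16 + 1 = 18
18 = (2,2)_8 → 2² + 2² = 4 + 4 = 8
8 = (1,0)_8 → 1² + 0² = 1 + 0 = 1  — reached the fixed point 1.
1 → 1, so 1 is the first repeated value.

1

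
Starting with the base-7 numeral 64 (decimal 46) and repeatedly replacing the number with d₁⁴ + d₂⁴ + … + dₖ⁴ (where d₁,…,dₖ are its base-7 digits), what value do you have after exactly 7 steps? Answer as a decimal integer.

1552

46 = (6,4)_7 → 6⁴ + 4⁴ = 1552
1552 = (4,3,4,5)_7 → 4⁴ + 3⁴ + 4⁴ + 5⁴ = 1218
1218 = (3,3,6,0)_7 → 3⁴ + 3⁴ + 6⁴ + 0⁴ = 1458
1458 = (4,1,5,2)_7 → 4⁴ + 1⁴ + 5⁴ + 2⁴ = 898
898 = (2,4,2,2)_7 → 2⁴ + 4⁴ + 2⁴ + 2⁴ = 304
304 = (6,1,3)_7 → 6⁴ + 1⁴ + 3⁴ = 1378
1378 = (4,0,0,6)_7 → 4⁴ + 0⁴ + 0⁴ + 6⁴ = 1552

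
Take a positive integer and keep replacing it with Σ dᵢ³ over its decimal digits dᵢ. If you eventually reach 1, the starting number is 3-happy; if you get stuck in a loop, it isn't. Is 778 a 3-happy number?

3-happy

778 → 7³ + 7³ + 8³ = 343 + 343 + 512 = 1198
1198 → 1³ + 1³ + 9³ + 8³ = 1 + 1 + 729 + 512 = 1243
1243 → 1³ + 2³ + 4³ + 3³ = 1 + 8 + 64 + 27 = 100
100 → 1³ + 0³ + 0³ = 1 + 0 + 0 = 1  — reached 1.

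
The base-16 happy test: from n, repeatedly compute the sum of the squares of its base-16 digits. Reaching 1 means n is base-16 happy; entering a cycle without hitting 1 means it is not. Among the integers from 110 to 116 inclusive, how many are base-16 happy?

3

110: 110 → 232 → 260 → 17 → 2 → 4 → 16 → 1  (reaches 1)
111: 111 → 261 → 26 → 101 → 61 → 178 → 125 → 218 → 269 → 170 → 200 → 208 → 169 → 181 → 146 → 85 → 50 → 13 → 169  (repeats 169)
112: 112 → 49 → 10 → 100 → 52 → 25 → 82 → 29 → 170 → 200 → 208 → 169 → 181 → 146 → 85 → 50 → 13 → 169  (repeats 169)
113: 113 → 50 → 13 → 169 → 181 → 146 → 85 → 50  (repeats 50)
114: 114 → 53 → 34 → 8 → 64 → 16 → 1  (reaches 1)
115: 115 → 58 → 109 → 205 → 313 → 91 → 146 → 85 → 50 → 13 → 169 → 181 → 146  (repeats 146)
116: 116 → 65 → 17 → 2 → 4 → 16 → 1  (reaches 1)
base-16 happy: 110, 114, 116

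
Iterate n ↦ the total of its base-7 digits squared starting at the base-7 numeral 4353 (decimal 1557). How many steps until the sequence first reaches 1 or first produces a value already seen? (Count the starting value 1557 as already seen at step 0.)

7

1557 = (4,3,5,3)_7 → 4² + 3² + 5² + 3² = 59
59 = (1,1,3)_7 → 1² + 1² + 3² = 11
11 = (1,4)_7 → 1² + 4² = 17
17 = (2,3)_7 → 2² + 3² = 13
13 = (1,6)_7 → 1² + 6² = 37
37 = (5,2)_7 → 5² + 2² = 29
29 = (4,1)_7 → 4² + 1² = 17  — 17 repeats.
That took 7 steps.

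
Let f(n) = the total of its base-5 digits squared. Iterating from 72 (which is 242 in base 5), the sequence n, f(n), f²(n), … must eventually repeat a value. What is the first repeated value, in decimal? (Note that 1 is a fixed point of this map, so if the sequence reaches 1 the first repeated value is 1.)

4

72 = (2,4,2)_5 → 24
24 = (4,4)_5 → 32
32 = (1,1,2)_5 → 6
6 = (1,1)_5 → 2
2 = (2)_5 → 4
4 = (4)_5 → 16
16 = (3,1)_5 → 10
10 = (2,0)_5 → 4  — 4 already appeared earlier.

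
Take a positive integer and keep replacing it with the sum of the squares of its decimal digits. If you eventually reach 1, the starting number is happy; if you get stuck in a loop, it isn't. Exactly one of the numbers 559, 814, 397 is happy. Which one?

397

559: 559 → 131 → 11 → 2 → 4 → 16 → 37 → 58 → 89 → 145 → 42 → 20 → 4  — repeats 4 (not happy)
814: 814 → 81 → 65 → 61 → 37 → 58 → 89 → 145 → 42 → 20 → 4 → 16 → 37  — repeats 37 (not happy)
397: 397 → 139 → 91 → 82 → 68 → 100 → 1  — reaches 1 (happy)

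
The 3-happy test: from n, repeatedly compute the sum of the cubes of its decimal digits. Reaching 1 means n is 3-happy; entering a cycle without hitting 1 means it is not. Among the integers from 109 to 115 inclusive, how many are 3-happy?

109: 109 → 730 → 370 → 370  — not 3-happy
110: 110 → 2 → 8 → 512 → 134 → 92 → 737 → 713 → 371 → 371  — not 3-happy
111: 111 → 3 → 27 → 351 → 153 → 153  — not 3-happy
112: 112 → 10 → 1  — 3-happy
113: 113 → 29 → 737 → 713 → 371 → 371  — not 3-happy
114: 114 → 66 → 432 → 99 → 1458 → 702 → 351 → 153 → 153  — not 3-happy
115: 115 → 127 → 352 → 160 → 217 → 352  — not 3-happy
3-happy: 112

1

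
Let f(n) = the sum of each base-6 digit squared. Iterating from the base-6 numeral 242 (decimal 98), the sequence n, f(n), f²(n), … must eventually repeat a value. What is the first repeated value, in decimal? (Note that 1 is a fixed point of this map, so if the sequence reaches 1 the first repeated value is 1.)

98 = (2,4,2)_6 → 2² + 4² + 2² = 4 + 16 + 4 = 24
24 = (4,0)_6 → 4² + 0² = 16 + 0 = 16
16 = (2,4)_6 → 2² + 4² = 4 + 16 = 20
20 = (3,2)_6 → 3² + 2² = 9 + 4 = 13
13 = (2,1)_6 → 2² + 1² = 4 + 1 = 5
5 = (5)_6 → 5² = 25
25 = (4,1)_6 → 4² + 1² = 16 + 1 = 17
17 = (2,5)_6 → 2² + 5² = 4 + 25 = 29
29 = (4,5)_6 → 4² + 5² = 16 + 25 = 41
41 = (1,0,5)_6 → 1² + 0² + 5² = 1 + 0 + 25 = 26
26 = (4,2)_6 → 4² + 2² = 16 + 4 = 20  — 20 already appeared earlier.

20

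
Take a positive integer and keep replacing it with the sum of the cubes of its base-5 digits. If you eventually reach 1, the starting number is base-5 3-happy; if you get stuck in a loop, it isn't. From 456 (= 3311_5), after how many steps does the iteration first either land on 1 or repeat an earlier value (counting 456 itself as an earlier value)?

456 = (3,3,1,1)_5 → 3³ + 3³ + 1³ + 1³ = 56
56 = (2,1,1)_5 → 2³ + 1³ + 1³ = 10
10 = (2,0)_5 → 2³ + 0³ = 8
8 = (1,3)_5 → 1³ + 3³ = 28
28 = (1,0,3)_5 → 1³ + 0³ + 3³ = 28  — 28 repeats.
That took 5 steps.

5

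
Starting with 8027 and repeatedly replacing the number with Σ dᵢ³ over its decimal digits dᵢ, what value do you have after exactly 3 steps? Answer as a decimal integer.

8027 → 863
863 → 755
755 → 593

593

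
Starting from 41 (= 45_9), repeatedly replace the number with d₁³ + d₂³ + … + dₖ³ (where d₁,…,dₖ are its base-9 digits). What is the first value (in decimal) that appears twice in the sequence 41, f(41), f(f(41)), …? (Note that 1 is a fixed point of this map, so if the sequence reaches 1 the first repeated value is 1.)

41 = (4,5)_9 → 189
189 = (2,3,0)_9 → 35
35 = (3,8)_9 → 539
539 = (6,5,8)_9 → 853
853 = (1,1,4,7)_9 → 409
409 = (5,0,4)_9 → 189  — 189 already appeared earlier.

189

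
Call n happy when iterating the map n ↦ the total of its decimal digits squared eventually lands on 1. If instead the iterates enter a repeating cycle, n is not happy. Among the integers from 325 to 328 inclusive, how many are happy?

1

325: 325 → 38 → 73 → 58 → 89 → 145 → 42 → 20 → 4 → 16 → 37 → 58  (repeats 58)
326: 326 → 49 → 97 → 130 → 10 → 1  (reaches 1)
327: 327 → 62 → 40 → 16 → 37 → 58 → 89 → 145 → 42 → 20 → 4 → 16  (repeats 16)
328: 328 → 77 → 98 → 145 → 42 → 20 → 4 → 16 → 37 → 58 → 89 → 145  (repeats 145)
happy: 326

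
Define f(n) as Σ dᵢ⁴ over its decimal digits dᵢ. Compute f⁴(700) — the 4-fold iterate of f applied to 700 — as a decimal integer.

700 → 7⁴ + 0⁴ + 0⁴ = 2401 + 0 + 0 = 2401
2401 → 2⁴ + 4⁴ + 0⁴ + 1⁴ = 16 + 256 + 0 + 1 = 273
273 → 2⁴ + 7⁴ + 3⁴ = 16 + 2401 + 81 = 2498
2498 → 2⁴ + 4⁴ + 9⁴ + 8⁴ = 16 + 256 + 6561 + 4096 = 10929

10929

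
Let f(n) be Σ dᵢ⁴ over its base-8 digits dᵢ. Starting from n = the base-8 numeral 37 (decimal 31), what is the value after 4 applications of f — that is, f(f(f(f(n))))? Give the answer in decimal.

31 = (3,7)_8 → 3⁴ + 7⁴ = 2482
2482 = (4,6,6,2)_8 → 4⁴ + 6⁴ + 6⁴ + 2⁴ = 2864
2864 = (5,4,6,0)_8 → 5⁴ + 4⁴ + 6⁴ + 0⁴ = 2177
2177 = (4,2,0,1)_8 → 4⁴ + 2⁴ + 0⁴ + 1⁴ = 273

273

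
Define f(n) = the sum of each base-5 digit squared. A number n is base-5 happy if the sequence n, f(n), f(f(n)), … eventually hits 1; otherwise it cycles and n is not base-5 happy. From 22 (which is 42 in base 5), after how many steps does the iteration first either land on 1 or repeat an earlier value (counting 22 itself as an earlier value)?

22 = (4,2)_5 → 4² + 2² = 20
20 = (4,0)_5 → 4² + 0² = 16
16 = (3,1)_5 → 3² + 1² = 10
10 = (2,0)_5 → 2² + 0² = 4
4 = (4)_5 → 4² = 16  — 16 repeats.
That took 5 steps.

5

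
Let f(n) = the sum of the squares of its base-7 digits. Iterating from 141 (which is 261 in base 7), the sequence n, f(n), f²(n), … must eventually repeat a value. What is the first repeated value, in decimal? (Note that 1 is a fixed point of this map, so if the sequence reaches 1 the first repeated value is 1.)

141 = (2,6,1)_7 → 41
41 = (5,6)_7 → 61
61 = (1,1,5)_7 → 27
27 = (3,6)_7 → 45
45 = (6,3)_7 → 45  — 45 already appeared earlier.

45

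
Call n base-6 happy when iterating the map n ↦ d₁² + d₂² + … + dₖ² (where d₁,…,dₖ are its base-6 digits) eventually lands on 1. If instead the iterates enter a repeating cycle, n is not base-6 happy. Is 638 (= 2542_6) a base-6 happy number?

638 = (2,5,4,2)_6 → 2² + 5² + 4² + 2² = 4 + 25 + 16 + 4 = 49
49 = (1,2,1)_6 → 1² + 2² + 1² = 1 + 4 + 1 = 6
6 = (1,0)_6 → 1² + 0² = 1 + 0 = 1  — reached 1.

base-6 happy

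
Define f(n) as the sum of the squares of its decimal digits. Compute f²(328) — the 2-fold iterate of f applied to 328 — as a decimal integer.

98

328 → 3² + 2² + 8² = 77
77 → 7² + 7² = 98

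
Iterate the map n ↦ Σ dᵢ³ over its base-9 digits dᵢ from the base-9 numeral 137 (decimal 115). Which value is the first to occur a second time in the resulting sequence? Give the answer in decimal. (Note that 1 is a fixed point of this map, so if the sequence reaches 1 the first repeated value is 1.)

127

115 = (1,3,7)_9 → 1³ + 3³ + 7³ = 371
371 = (4,5,2)_9 → 4³ + 5³ + 2³ = 197
197 = (2,3,8)_9 → 2³ + 3³ + 8³ = 547
547 = (6,6,7)_9 → 6³ + 6³ + 7³ = 775
775 = (1,0,5,1)_9 → 1³ + 0³ + 5³ + 1³ = 127
127 = (1,5,1)_9 → 1³ + 5³ + 1³ = 127  — 127 already appeared earlier.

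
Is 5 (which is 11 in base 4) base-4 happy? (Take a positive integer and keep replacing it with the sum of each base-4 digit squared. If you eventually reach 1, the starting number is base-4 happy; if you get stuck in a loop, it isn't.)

5 = (1,1)_4 → 1² + 1² = 2
2 = (2)_4 → 2² = 4
4 = (1,0)_4 → 1² + 0² = 1  — reached 1.

base-4 happy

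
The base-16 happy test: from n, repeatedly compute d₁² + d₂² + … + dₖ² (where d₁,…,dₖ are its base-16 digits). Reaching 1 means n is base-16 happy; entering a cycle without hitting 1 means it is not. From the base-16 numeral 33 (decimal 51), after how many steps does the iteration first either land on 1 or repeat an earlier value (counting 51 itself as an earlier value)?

51 = (3,3)_16 → 18
18 = (1,2)_16 → 5
5 = (5)_16 → 25
25 = (1,9)_16 → 82
82 = (5,2)_16 → 29
29 = (1,13)_16 → 170
170 = (10,10)_16 → 200
200 = (12,8)_16 → 208
208 = (13,0)_16 → 169
169 = (10,9)_16 → 181
181 = (11,5)_16 → 146
146 = (9,2)_16 → 85
85 = (5,5)_16 → 50
50 = (3,2)_16 → 13
13 = (13)_16 → 169  — 169 repeats.
That took 15 steps.

15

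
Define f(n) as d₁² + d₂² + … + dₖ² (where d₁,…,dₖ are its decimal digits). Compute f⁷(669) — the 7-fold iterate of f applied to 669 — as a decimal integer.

89

669 → 6² + 6² + 9² = 36 + 36 + 81 = 153
153 → 1² + 5² + 3² = 1 + 25 + 9 = 35
35 → 3² + 5² = 9 + 25 = 34
34 → 3² + 4² = 9 + 16 = 25
25 → 2² + 5² = 4 + 25 = 29
29 → 2² + 9² = 4 + 81 = 85
85 → 8² + 5² = 64 + 25 = 89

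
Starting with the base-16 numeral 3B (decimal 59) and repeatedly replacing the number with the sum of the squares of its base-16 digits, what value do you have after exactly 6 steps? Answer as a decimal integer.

59 = (3,11)_16 → 130
130 = (8,2)_16 → 68
68 = (4,4)_16 → 32
32 = (2,0)_16 → 4
4 = (4)_16 → 16
16 = (1,0)_16 → 1

1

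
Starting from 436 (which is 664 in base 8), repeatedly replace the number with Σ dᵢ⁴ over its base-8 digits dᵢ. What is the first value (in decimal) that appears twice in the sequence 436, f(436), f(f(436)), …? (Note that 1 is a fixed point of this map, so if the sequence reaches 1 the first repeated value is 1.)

257

436 = (6,6,4)_8 → 6⁴ + 6⁴ + 4⁴ = 1296 + 1296 + 256 = 2848
2848 = (5,4,4,0)_8 → 5⁴ + 4⁴ + 4⁴ + 0⁴ = 625 + 256 + 256 + 0 = 1137
1137 = (2,1,6,1)_8 → 2⁴ + 1⁴ + 6⁴ + 1⁴ = 16 + 1 + 1296 + 1 = 1314
1314 = (2,4,4,2)_8 → 2⁴ + 4⁴ + 4⁴ + 2⁴ = 16 + 256 + 256 + 16 = 544
544 = (1,0,4,0)_8 → 1⁴ + 0⁴ + 4⁴ + 0⁴ = 1 + 0 + 256 + 0 = 257
257 = (4,0,1)_8 → 4⁴ + 0⁴ + 1⁴ = 256 + 0 + 1 = 257  — 257 already appeared earlier.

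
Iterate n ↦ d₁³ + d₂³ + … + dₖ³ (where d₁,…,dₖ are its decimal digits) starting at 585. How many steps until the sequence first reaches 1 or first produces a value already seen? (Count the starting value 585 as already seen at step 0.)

8

585 → 5³ + 8³ + 5³ = 125 + 512 + 125 = 762
762 → 7³ + 6³ + 2³ = 343 + 216 + 8 = 567
567 → 5³ + 6³ + 7³ = 125 + 216 + 343 = 684
684 → 6³ + 8³ + 4³ = 216 + 512 + 64 = 792
792 → 7³ + 9³ + 2³ = 343 + 729 + 8 = 1080
1080 → 1³ + 0³ + 8³ + 0³ = 1 + 0 + 512 + 0 = 513
513 → 5³ + 1³ + 3³ = 125 + 1 + 27 = 153
153 → 1³ + 5³ + 3³ = 1 + 125 + 27 = 153  — 153 repeats.
That took 8 steps.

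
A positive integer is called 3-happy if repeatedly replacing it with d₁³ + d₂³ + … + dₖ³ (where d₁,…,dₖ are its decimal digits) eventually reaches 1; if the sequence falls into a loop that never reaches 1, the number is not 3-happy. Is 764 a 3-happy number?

764 → 7³ + 6³ + 4³ = 623
623 → 6³ + 2³ + 3³ = 251
251 → 2³ + 5³ + 1³ = 134
134 → 1³ + 3³ + 4³ = 92
92 → 9³ + 2³ = 737
737 → 7³ + 3³ + 7³ = 713
713 → 7³ + 1³ + 3³ = 371
371 → 3³ + 7³ + 1³ = 371  — 371 already seen; the sequence cycles without reaching 1.

not 3-happy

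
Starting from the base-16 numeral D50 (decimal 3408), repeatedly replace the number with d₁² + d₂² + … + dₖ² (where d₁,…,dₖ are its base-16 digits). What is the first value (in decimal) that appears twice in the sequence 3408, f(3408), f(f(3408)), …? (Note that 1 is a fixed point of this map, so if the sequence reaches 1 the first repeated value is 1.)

3408 = (13,5,0)_16 → 13² + 5² + 0² = 169 + 25 + 0 = 194
194 = (12,2)_16 → 12² + 2² = 144 + 4 = 148
148 = (9,4)_16 → 9² + 4² = 81 + 16 = 97
97 = (6,1)_16 → 6² + 1² = 36 + 1 = 37
37 = (2,5)_16 → 2² + 5² = 4 + 25 = 29
29 = (1,13)_16 → 1² + 13² = 1 + 169 = 170
170 = (10,10)_16 → 10² + 10² = 100 + 100 = 200
200 = (12,8)_16 → 12² + 8² = 144 + 64 = 208
208 = (13,0)_16 → 13² + 0² = 169 + 0 = 169
169 = (10,9)_16 → 10² + 9² = 100 + 81 = 181
181 = (11,5)_16 → 11² + 5² = 121 + 25 = 146
146 = (9,2)_16 → 9² + 2² = 81 + 4 = 85
85 = (5,5)_16 → 5² + 5² = 25 + 25 = 50
50 = (3,2)_16 → 3² + 2² = 9 + 4 = 13
13 = (13)_16 → 13² = 169  — 169 already appeared earlier.

169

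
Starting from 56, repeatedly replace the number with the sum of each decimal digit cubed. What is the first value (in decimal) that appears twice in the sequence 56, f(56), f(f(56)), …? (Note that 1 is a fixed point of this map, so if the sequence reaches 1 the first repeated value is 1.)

371

56 → 5³ + 6³ = 341
341 → 3³ + 4³ + 1³ = 92
92 → 9³ + 2³ = 737
737 → 7³ + 3³ + 7³ = 713
713 → 7³ + 1³ + 3³ = 371
371 → 3³ + 7³ + 1³ = 371  — 371 already appeared earlier.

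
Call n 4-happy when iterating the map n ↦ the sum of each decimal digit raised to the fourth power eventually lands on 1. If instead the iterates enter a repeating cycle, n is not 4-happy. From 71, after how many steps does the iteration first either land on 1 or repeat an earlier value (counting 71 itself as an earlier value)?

71 → 2402
2402 → 288
288 → 8208
8208 → 8208  — 8208 repeats.
That took 4 steps.

4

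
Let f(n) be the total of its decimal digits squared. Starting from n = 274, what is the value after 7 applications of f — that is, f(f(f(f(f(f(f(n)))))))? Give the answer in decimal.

37

274 → 2² + 7² + 4² = 4 + 49 + 16 = 69
69 → 6² + 9² = 36 + 81 = 117
117 → 1² + 1² + 7² = 1 + 1 + 49 = 51
51 → 5² + 1² = 25 + 1 = 26
26 → 2² + 6² = 4 + 36 = 40
40 → 4² + 0² = 16 + 0 = 16
16 → 1² + 6² = 1 + 36 = 37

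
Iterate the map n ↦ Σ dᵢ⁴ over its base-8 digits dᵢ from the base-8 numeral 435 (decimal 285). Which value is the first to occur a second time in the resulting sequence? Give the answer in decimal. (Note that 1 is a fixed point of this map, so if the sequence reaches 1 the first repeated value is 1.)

16

285 = (4,3,5)_8 → 4⁴ + 3⁴ + 5⁴ = 256 + 81 + 625 = 962
962 = (1,7,0,2)_8 → 1⁴ + 7⁴ + 0⁴ + 2⁴ = 1 + 2401 + 0 + 16 = 2418
2418 = (4,5,6,2)_8 → 4⁴ + 5⁴ + 6⁴ + 2⁴ = 256 + 625 + 1296 + 16 = 2193
2193 = (4,2,2,1)_8 → 4⁴ + 2⁴ + 2⁴ + 1⁴ = 256 + 16 + 16 + 1 = 289
289 = (4,4,1)_8 → 4⁴ + 4⁴ + 1⁴ = 256 + 256 + 1 = 513
513 = (1,0,0,1)_8 → 1⁴ + 0⁴ + 0⁴ + 1⁴ = 1 + 0 + 0 + 1 = 2
2 = (2)_8 → 2⁴ = 16
16 = (2,0)_8 → 2⁴ + 0⁴ = 16 + 0 = 16  — 16 already appeared earlier.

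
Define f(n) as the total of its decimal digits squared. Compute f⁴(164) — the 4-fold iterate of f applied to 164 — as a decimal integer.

29

164 → 1² + 6² + 4² = 1 + 36 + 16 = 53
53 → 5² + 3² = 25 + 9 = 34
34 → 3² + 4² = 9 + 16 = 25
25 → 2² + 5² = 4 + 25 = 29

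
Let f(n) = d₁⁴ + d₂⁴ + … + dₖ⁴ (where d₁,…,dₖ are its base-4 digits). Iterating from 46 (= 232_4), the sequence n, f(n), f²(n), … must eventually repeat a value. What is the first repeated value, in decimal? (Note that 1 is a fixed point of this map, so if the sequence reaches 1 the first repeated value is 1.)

46 = (2,3,2)_4 → 113
113 = (1,3,0,1)_4 → 83
83 = (1,1,0,3)_4 → 83  — 83 already appeared earlier.

83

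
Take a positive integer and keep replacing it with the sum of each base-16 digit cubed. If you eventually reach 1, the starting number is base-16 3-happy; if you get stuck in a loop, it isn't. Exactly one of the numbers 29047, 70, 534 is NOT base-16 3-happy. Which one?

534

29047: 29047 → 1030 → 280 → 514 → 16 → 1  — reaches 1 (base-16 3-happy)
70: 70 → 280 → 514 → 16 → 1  — reaches 1 (base-16 3-happy)
534: 534 → 225 → 2745 → 3060 → 4770 → 1017 → 4131 → 36 → 72 → 576 → 72  — repeats 72 (not base-16 3-happy)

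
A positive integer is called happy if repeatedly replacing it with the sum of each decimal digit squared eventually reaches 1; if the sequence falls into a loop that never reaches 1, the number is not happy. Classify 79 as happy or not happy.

happy

79 → 7² + 9² = 130
130 → 1² + 3² + 0² = 10
10 → 1² + 0² = 1  — reached 1.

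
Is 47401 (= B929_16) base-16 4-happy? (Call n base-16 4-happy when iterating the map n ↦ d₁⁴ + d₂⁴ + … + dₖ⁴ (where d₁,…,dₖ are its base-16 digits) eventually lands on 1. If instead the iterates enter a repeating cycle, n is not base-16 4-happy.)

not base-16 4-happy

47401 = (11,9,2,9)_16 → 11⁴ + 9⁴ + 2⁴ + 9⁴ = 14641 + 6561 + 16 + 6561 = 27779
27779 = (6,12,8,3)_16 → 6⁴ + 12⁴ + 8⁴ + 3⁴ = 1296 + 20736 + 4096 + 81 = 26209
26209 = (6,6,6,1)_16 → 6⁴ + 6⁴ + 6⁴ + 1⁴ = 1296 + 1296 + 1296 + 1 = 3889
3889 = (15,3,1)_16 → 15⁴ + 3⁴ + 1⁴ = 50625 + 81 + 1 = 50707
50707 = (12,6,1,3)_16 → 12⁴ + 6⁴ + 1⁴ + 3⁴ = 20736 + 1296 + 1 + 81 = 22114
22114 = (5,6,6,2)_16 → 5⁴ + 6⁴ + 6⁴ + 2⁴ = 625 + 1296 + 1296 + 16 = 3233
3233 = (12,10,1)_16 → 12⁴ + 10⁴ + 1⁴ = 20736 + 10000 + 1 = 30737
30737 = (7,8,1,1)_16 → 7⁴ + 8⁴ + 1⁴ + 1⁴ = 2401 + 4096 + 1 + 1 = 6499
6499 = (1,9,6,3)_16 → 1⁴ + 9⁴ + 6⁴ + 3⁴ = 1 + 6561 + 1296 + 81 = 7939
7939 = (1,15,0,3)_16 → 1⁴ + 15⁴ + 0⁴ + 3⁴ = 1 + 50625 + 0 + 81 = 50707  — 50707 already seen; the sequence cycles without reaching 1.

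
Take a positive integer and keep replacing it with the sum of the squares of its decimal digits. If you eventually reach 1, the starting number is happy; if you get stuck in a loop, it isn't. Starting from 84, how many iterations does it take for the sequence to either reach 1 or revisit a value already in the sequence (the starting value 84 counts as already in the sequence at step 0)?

84 → 8² + 4² = 80
80 → 8² + 0² = 64
64 → 6² + 4² = 52
52 → 5² + 2² = 29
29 → 2² + 9² = 85
85 → 8² + 5² = 89
89 → 8² + 9² = 145
145 → 1² + 4² + 5² = 42
42 → 4² + 2² = 20
20 → 2² + 0² = 4
4 → 4² = 16
16 → 1² + 6² = 37
37 → 3² + 7² = 58
58 → 5² + 8² = 89  — 89 repeats.
That took 14 steps.

14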